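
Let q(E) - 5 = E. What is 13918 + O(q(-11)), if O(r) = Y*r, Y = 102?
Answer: 13306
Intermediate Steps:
q(E) = 5 + E
O(r) = 102*r
13918 + O(q(-11)) = 13918 + 102*(5 - 11) = 13918 + 102*(-6) = 13918 - 612 = 13306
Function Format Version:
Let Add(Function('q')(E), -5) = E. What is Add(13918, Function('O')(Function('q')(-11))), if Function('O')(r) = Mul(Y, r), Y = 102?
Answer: 13306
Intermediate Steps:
Function('q')(E) = Add(5, E)
Function('O')(r) = Mul(102, r)
Add(13918, Function('O')(Function('q')(-11))) = Add(13918, Mul(102, Add(5, -11))) = Add(13918, Mul(102, -6)) = Add(13918, -612) = 13306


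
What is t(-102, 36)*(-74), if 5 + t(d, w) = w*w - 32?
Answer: -93166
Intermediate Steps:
t(d, w) = -37 + w² (t(d, w) = -5 + (w*w - 32) = -5 + (w² - 32) = -5 + (-32 + w²) = -37 + w²)
t(-102, 36)*(-74) = (-37 + 36²)*(-74) = (-37 + 1296)*(-74) = 1259*(-74) = -93166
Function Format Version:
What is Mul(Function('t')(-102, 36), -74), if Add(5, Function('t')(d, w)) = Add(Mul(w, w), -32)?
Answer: -93166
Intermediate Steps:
Function('t')(d, w) = Add(-37, Pow(w, 2)) (Function('t')(d, w) = Add(-5, Add(Mul(w, w), -32)) = Add(-5, Add(Pow(w, 2), -32)) = Add(-5, Add(-32, Pow(w, 2))) = Add(-37, Pow(w, 2)))
Mul(Function('t')(-102, 36), -74) = Mul(Add(-37, Pow(36, 2)), -74) = Mul(Add(-37, 1296), -74) = Mul(1259, -74) = -93166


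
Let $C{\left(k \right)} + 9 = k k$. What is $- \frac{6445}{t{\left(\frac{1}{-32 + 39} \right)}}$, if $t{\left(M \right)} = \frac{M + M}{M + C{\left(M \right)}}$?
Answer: $\frac{2790685}{14} \approx 1.9933 \cdot 10^{5}$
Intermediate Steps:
$C{\left(k \right)} = -9 + k^{2}$ ($C{\left(k \right)} = -9 + k k = -9 + k^{2}$)
$t{\left(M \right)} = \frac{2 M}{-9 + M + M^{2}}$ ($t{\left(M \right)} = \frac{M + M}{M + \left(-9 + M^{2}\right)} = \frac{2 M}{-9 + M + M^{2}}$)
$- \frac{6445}{t{\left(\frac{1}{-32 + 39} \right)}} = - \frac{6445}{2 \frac{1}{-32 + 39} \frac{1}{-9 + \frac{1}{-32 + 39} + \left(\frac{1}{-32 + 39}\right)^{2}}} = - \frac{6445}{2 \cdot \frac{1}{7} \frac{1}{-9 + \frac{1}{7} + \left(\frac{1}{7}\right)^{2}}} = - \frac{6445}{2 \cdot \frac{1}{7} \frac{1}{-9 + \frac{1}{7} + \frac{1}{49}}} = - \frac{6445}{2 \cdot \frac{1}{7} \frac{1}{- \frac{433}{49}}} = - \frac{6445}{2 \cdot \frac{1}{7} \left(- \frac{49}{433}\right)} = - \frac{6445}{- \frac{14}{433}} = \left(-6445\right) \left(- \frac{433}{14}\right) = \frac{2790685}{14}$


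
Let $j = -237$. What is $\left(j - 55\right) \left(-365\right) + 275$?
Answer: $106855$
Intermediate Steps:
$\left(j - 55\right) \left(-365\right) + 275 = \left(-237 - 55\right) \left(-365\right) + 275 = \left(-292\right) \left(-365\right) + 275 = 106580 + 275 = 106855$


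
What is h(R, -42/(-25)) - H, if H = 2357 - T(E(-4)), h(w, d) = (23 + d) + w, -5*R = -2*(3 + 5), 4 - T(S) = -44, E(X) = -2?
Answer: -57028/25 ≈ -2281.1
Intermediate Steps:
T(S) = 48 (T(S) = 4 - 1*(-44) = 4 + 44 = 48)
R = 16/5 (R = -(-2)*(3 + 5)/5 = -(-2)*8/5 = -⅕*(-16) = 16/5 ≈ 3.2000)
h(w, d) = 23 + d + w
H = 2309 (H = 2357 - 1*48 = 2357 - 48 = 2309)
h(R, -42/(-25)) - H = (23 - 42/(-25) + 16/5) - 1*2309 = (23 - 42*(-1/25) + 16/5) - 2309 = (23 + 42/25 + 16/5) - 2309 = 697/25 - 2309 = -57028/25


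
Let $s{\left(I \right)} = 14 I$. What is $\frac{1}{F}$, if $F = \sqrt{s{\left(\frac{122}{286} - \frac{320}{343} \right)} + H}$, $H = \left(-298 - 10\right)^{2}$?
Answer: $\frac{7 \sqrt{95046719482}}{664662374} \approx 0.0032469$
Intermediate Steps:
$H = 94864$ ($H = \left(-308\right)^{2} = 94864$)
$F = \frac{\sqrt{95046719482}}{1001}$ ($F = \sqrt{14 \left(\frac{122}{286} - \frac{320}{343}\right) + 94864} = \sqrt{14 \left(122 \cdot \frac{1}{286} - \frac{320}{343}\right) + 94864} = \sqrt{14 \left(\frac{61}{143} - \frac{320}{343}\right) + 94864} = \sqrt{14 \left(- \frac{24837}{49049}\right) + 94864} = \sqrt{- \frac{49674}{7007} + 94864} = \sqrt{\frac{664662374}{7007}} = \frac{\sqrt{95046719482}}{1001} \approx 307.99$)
$\frac{1}{F} = \frac{1}{\frac{1}{1001} \sqrt{95046719482}} = \frac{7 \sqrt{95046719482}}{664662374}$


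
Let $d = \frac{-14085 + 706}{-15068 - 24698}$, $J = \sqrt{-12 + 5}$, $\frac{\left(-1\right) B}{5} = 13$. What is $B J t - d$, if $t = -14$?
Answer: $- \frac{13379}{39766} + 910 i \sqrt{7} \approx -0.33644 + 2407.6 i$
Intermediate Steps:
$B = -65$ ($B = \left(-5\right) 13 = -65$)
$J = i \sqrt{7}$ ($J = \sqrt{-7} = i \sqrt{7} \approx 2.6458 i$)
$d = \frac{13379}{39766}$ ($d = - \frac{13379}{-39766} = \left(-13379\right) \left(- \frac{1}{39766}\right) = \frac{13379}{39766} \approx 0.33644$)
$B J t - d = - 65 i \sqrt{7} \left(-14\right) - \frac{13379}{39766} = 910 i \sqrt{7} - \frac{13379}{39766} = - \frac{13379}{39766} + 910 i \sqrt{7}$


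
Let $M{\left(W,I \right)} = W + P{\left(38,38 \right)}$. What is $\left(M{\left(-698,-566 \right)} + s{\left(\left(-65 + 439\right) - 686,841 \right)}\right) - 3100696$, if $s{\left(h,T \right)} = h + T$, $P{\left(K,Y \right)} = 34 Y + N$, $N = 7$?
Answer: $-3099566$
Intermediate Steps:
$P{\left(K,Y \right)} = 7 + 34 Y$ ($P{\left(K,Y \right)} = 34 Y + 7 = 7 + 34 Y$)
$M{\left(W,I \right)} = 1299 + W$ ($M{\left(W,I \right)} = W + \left(7 + 34 \cdot 38\right) = W + \left(7 + 1292\right) = W + 1299 = 1299 + W$)
$s{\left(h,T \right)} = T + h$
$\left(M{\left(-698,-566 \right)} + s{\left(\left(-65 + 439\right) - 686,841 \right)}\right) - 3100696 = \left(\left(1299 - 698\right) + \left(841 + \left(\left(-65 + 439\right) - 686\right)\right)\right) - 3100696 = \left(601 + \left(841 + \left(374 - 686\right)\right)\right) - 3100696 = \left(601 + \left(841 - 312\right)\right) - 3100696 = \left(601 + 529\right) - 3100696 = 1130 - 3100696 = -3099566$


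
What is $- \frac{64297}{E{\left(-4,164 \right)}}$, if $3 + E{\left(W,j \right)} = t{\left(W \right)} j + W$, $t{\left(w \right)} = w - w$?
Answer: $\frac{64297}{7} \approx 9185.3$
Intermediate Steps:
$t{\left(w \right)} = 0$
$E{\left(W,j \right)} = -3 + W$ ($E{\left(W,j \right)} = -3 + \left(0 j + W\right) = -3 + \left(0 + W\right) = -3 + W$)
$- \frac{64297}{E{\left(-4,164 \right)}} = - \frac{64297}{-3 - 4} = - \frac{64297}{-7} = \left(-64297\right) \left(- \frac{1}{7}\right) = \frac{64297}{7}$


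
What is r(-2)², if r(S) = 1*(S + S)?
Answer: 16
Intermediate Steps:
r(S) = 2*S (r(S) = 1*(2*S) = 2*S)
r(-2)² = (2*(-2))² = (-4)² = 16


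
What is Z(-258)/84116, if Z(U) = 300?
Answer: 75/21029 ≈ 0.0035665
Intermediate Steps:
Z(-258)/84116 = 300/84116 = 300*(1/84116) = 75/21029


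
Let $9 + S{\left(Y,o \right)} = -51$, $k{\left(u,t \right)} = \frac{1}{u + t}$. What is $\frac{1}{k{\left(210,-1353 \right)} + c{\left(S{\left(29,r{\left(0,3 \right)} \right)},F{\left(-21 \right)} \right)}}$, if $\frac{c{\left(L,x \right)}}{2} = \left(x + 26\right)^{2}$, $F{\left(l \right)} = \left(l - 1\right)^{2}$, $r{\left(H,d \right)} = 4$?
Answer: $\frac{1143}{594588599} \approx 1.9223 \cdot 10^{-6}$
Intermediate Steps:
$k{\left(u,t \right)} = \frac{1}{t + u}$
$F{\left(l \right)} = \left(-1 + l\right)^{2}$
$S{\left(Y,o \right)} = -60$ ($S{\left(Y,o \right)} = -9 - 51 = -60$)
$c{\left(L,x \right)} = 2 \left(26 + x\right)^{2}$ ($c{\left(L,x \right)} = 2 \left(x + 26\right)^{2} = 2 \left(26 + x\right)^{2}$)
$\frac{1}{k{\left(210,-1353 \right)} + c{\left(S{\left(29,r{\left(0,3 \right)} \right)},F{\left(-21 \right)} \right)}} = \frac{1}{\frac{1}{-1353 + 210} + 2 \left(26 + \left(-1 - 21\right)^{2}\right)^{2}} = \frac{1}{\frac{1}{-1143} + 2 \left(26 + \left(-22\right)^{2}\right)^{2}} = \frac{1}{- \frac{1}{1143} + 2 \left(26 + 484\right)^{2}} = \frac{1}{- \frac{1}{1143} + 2 \cdot 510^{2}} = \frac{1}{- \frac{1}{1143} + 2 \cdot 260100} = \frac{1}{- \frac{1}{1143} + 520200} = \frac{1}{\frac{594588599}{1143}} = \frac{1143}{594588599}$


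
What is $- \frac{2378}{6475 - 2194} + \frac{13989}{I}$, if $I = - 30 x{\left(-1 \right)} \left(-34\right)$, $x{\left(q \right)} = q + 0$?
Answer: $- \frac{20770823}{1455540} \approx -14.27$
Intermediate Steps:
$x{\left(q \right)} = q$
$I = -1020$ ($I = \left(-30\right) \left(-1\right) \left(-34\right) = 30 \left(-34\right) = -1020$)
$- \frac{2378}{6475 - 2194} + \frac{13989}{I} = - \frac{2378}{6475 - 2194} + \frac{13989}{-1020} = - \frac{2378}{6475 - 2194} + 13989 \left(- \frac{1}{1020}\right) = - \frac{2378}{4281} - \frac{4663}{340} = - \frac{20770823}{1455540}$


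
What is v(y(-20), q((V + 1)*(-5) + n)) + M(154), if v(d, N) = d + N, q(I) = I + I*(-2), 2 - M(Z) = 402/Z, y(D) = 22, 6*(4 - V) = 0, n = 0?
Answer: 3572/77 ≈ 46.390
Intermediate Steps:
V = 4 (V = 4 - ⅙*0 = 4 + 0 = 4)
M(Z) = 2 - 402/Z
q(I) = -I (q(I) = I - 2*I = -I)
v(d, N) = N + d
v(y(-20), q((V + 1)*(-5) + n)) + M(154) = (-((4 + 1)*(-5) + 0) + 22) + (2 - 402/154) = (-(5*(-5) + 0) + 22) + (2 - 402*1/154) = (-(-25 + 0) + 22) + (2 - 201/77) = (-1*(-25) + 22) - 47/77 = (25 + 22) - 47/77 = 47 - 47/77 = 3572/77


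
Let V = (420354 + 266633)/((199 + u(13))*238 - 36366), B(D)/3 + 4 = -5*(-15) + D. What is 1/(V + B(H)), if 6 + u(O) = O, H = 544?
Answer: 12662/24048377 ≈ 0.00052652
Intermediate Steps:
u(O) = -6 + O
B(D) = 213 + 3*D (B(D) = -12 + 3*(-5*(-15) + D) = -12 + 3*(75 + D) = -12 + (225 + 3*D) = 213 + 3*D)
V = 686987/12662 (V = (420354 + 266633)/((199 + (-6 + 13))*238 - 36366) = 686987/((199 + 7)*238 - 36366) = 686987/(206*238 - 36366) = 686987/(49028 - 36366) = 686987/12662 ≈ 54.256)
1/(V + B(H)) = 1/(686987/12662 + (213 + 3*544)) = 1/(686987/12662 + (213 + 1632)) = 1/(686987/12662 + 1845) = 1/(24048377/12662) = 12662/24048377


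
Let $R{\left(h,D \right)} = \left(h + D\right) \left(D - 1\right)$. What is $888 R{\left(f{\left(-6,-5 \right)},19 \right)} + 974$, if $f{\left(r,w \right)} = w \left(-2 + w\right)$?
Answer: $864110$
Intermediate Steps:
$R{\left(h,D \right)} = \left(-1 + D\right) \left(D + h\right)$ ($R{\left(h,D \right)} = \left(D + h\right) \left(-1 + D\right) = \left(-1 + D\right) \left(D + h\right)$)
$888 R{\left(f{\left(-6,-5 \right)},19 \right)} + 974 = 888 \left(19^{2} - 19 - - 5 \left(-2 - 5\right) + 19 \left(- 5 \left(-2 - 5\right)\right)\right) + 974 = 888 \left(361 - 19 - \left(-5\right) \left(-7\right) + 19 \left(\left(-5\right) \left(-7\right)\right)\right) + 974 = 888 \left(361 - 19 - 35 + 19 \cdot 35\right) + 974 = 888 \left(361 - 19 - 35 + 665\right) + 974 = 888 \cdot 972 + 974 = 863136 + 974 = 864110$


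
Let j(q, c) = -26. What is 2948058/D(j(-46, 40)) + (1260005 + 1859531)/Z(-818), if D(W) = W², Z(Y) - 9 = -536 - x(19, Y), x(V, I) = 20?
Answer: -248109305/184886 ≈ -1342.0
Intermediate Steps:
Z(Y) = -547 (Z(Y) = 9 + (-536 - 1*20) = 9 + (-536 - 20) = 9 - 556 = -547)
2948058/D(j(-46, 40)) + (1260005 + 1859531)/Z(-818) = 2948058/((-26)²) + (1260005 + 1859531)/(-547) = 2948058/676 + 3119536*(-1/547) = 2948058*(1/676) - 3119536/547 = 1474029/338 - 3119536/547 = -248109305/184886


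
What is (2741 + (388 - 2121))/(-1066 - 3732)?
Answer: -504/2399 ≈ -0.21009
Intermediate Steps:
(2741 + (388 - 2121))/(-1066 - 3732) = (2741 - 1733)/(-4798) = 1008*(-1/4798) = -504/2399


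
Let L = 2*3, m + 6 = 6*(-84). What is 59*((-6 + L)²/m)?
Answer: 0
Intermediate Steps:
m = -510 (m = -6 + 6*(-84) = -6 - 504 = -510)
L = 6
59*((-6 + L)²/m) = 59*((-6 + 6)²/(-510)) = 59*(0²*(-1/510)) = 59*(0*(-1/510)) = 59*0 = 0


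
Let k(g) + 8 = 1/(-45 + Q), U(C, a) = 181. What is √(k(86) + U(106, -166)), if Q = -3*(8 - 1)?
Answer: 7*√15378/66 ≈ 13.152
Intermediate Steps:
Q = -21 (Q = -3*7 = -21)
k(g) = -529/66 (k(g) = -8 + 1/(-45 - 21) = -8 + 1/(-66) = -8 - 1/66 = -529/66)
√(k(86) + U(106, -166)) = √(-529/66 + 181) = √(11417/66) = 7*√15378/66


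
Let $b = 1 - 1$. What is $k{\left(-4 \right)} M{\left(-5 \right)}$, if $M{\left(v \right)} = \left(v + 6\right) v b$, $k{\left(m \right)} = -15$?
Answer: $0$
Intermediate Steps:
$b = 0$ ($b = 1 - 1 = 0$)
$M{\left(v \right)} = 0$ ($M{\left(v \right)} = \left(v + 6\right) v 0 = \left(6 + v\right) v 0 = v \left(6 + v\right) 0 = 0$)
$k{\left(-4 \right)} M{\left(-5 \right)} = \left(-15\right) 0 = 0$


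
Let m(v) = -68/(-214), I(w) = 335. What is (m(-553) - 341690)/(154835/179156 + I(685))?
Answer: -2183361989392/2146138055 ≈ -1017.3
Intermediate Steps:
m(v) = 34/107 (m(v) = -68*(-1/214) = 34/107)
(m(-553) - 341690)/(154835/179156 + I(685)) = (34/107 - 341690)/(154835/179156 + 335) = -36560796/(107*(154835*(1/179156) + 335)) = -36560796/(107*(154835/179156 + 335)) = -36560796/(107*60172095/179156) = -36560796/107*179156/60172095 = -2183361989392/2146138055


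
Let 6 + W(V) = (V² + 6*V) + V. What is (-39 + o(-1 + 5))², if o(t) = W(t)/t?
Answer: 3481/4 ≈ 870.25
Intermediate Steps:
W(V) = -6 + V² + 7*V (W(V) = -6 + ((V² + 6*V) + V) = -6 + (V² + 7*V) = -6 + V² + 7*V)
o(t) = (-6 + t² + 7*t)/t
(-39 + o(-1 + 5))² = (-39 + (7 + (-1 + 5) - 6/(-1 + 5)))² = (-39 + (7 + 4 - 6/4))² = (-39 + (7 + 4 - 6*¼))² = (-39 + (7 + 4 - 3/2))² = (-39 + 19/2)² = (-59/2)² = 3481/4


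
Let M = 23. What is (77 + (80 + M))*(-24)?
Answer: -4320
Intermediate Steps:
(77 + (80 + M))*(-24) = (77 + (80 + 23))*(-24) = (77 + 103)*(-24) = 180*(-24) = -4320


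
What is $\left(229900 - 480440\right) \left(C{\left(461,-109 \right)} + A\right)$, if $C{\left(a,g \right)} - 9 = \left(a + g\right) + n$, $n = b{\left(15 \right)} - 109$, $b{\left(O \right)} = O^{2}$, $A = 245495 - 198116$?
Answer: $-11989842240$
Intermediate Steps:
$A = 47379$
$n = 116$ ($n = 15^{2} - 109 = 225 - 109 = 116$)
$C{\left(a,g \right)} = 125 + a + g$ ($C{\left(a,g \right)} = 9 + \left(\left(a + g\right) + 116\right) = 9 + \left(116 + a + g\right) = 125 + a + g$)
$\left(229900 - 480440\right) \left(C{\left(461,-109 \right)} + A\right) = \left(229900 - 480440\right) \left(\left(125 + 461 - 109\right) + 47379\right) = - 250540 \left(477 + 47379\right) = \left(-250540\right) 47856 = -11989842240$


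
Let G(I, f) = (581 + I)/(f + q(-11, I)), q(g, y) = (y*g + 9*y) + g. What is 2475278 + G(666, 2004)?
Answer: 1636160005/661 ≈ 2.4753e+6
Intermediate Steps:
q(g, y) = g + 9*y + g*y (q(g, y) = (g*y + 9*y) + g = (9*y + g*y) + g = g + 9*y + g*y)
G(I, f) = (581 + I)/(-11 + f - 2*I) (G(I, f) = (581 + I)/(f + (-11 + 9*I - 11*I)) = (581 + I)/(f + (-11 - 2*I)) = (581 + I)/(-11 + f - 2*I))
2475278 + G(666, 2004) = 2475278 + (581 + 666)/(-11 + 2004 - 2*666) = 2475278 + 1247/(-11 + 2004 - 1332) = 2475278 + 1247/661 = 1636160005/661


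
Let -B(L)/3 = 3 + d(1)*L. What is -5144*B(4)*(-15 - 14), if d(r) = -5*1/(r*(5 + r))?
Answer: 149176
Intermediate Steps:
d(r) = -5/(r*(5 + r)) (d(r) = -5*1/(r*(5 + r)) = -5/(r*(5 + r)))
B(L) = -9 + 5*L/2 (B(L) = -3*(3 + (-5/(1*(5 + 1)))*L) = -3*(3 + (-5*1/6)*L) = -3*(3 + (-5*1*⅙)*L) = -3*(3 - 5*L/6) = -9 + 5*L/2)
-5144*B(4)*(-15 - 14) = -5144*(-9 + (5/2)*4)*(-15 - 14) = -5144*(-9 + 10)*(-29) = -5144*(-29) = 149176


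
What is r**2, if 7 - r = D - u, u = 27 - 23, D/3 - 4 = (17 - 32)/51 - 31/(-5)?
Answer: 2531281/7225 ≈ 350.35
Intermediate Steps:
D = 2526/85 (D = 12 + 3*((17 - 32)/51 - 31/(-5)) = 12 + 3*(-15*1/51 - 31*(-1/5)) = 12 + 3*(-5/17 + 31/5) = 12 + 3*(502/85) = 12 + 1506/85 = 2526/85 ≈ 29.718)
u = 4
r = -1591/85 (r = 7 - (2526/85 - 1*4) = 7 - (2526/85 - 4) = 7 - 1*2186/85 = 7 - 2186/85 = -1591/85 ≈ -18.718)
r**2 = (-1591/85)**2 = 2531281/7225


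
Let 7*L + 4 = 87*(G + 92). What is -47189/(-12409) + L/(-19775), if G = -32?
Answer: 6467411981/1717715825 ≈ 3.7651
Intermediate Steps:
L = 5216/7 (L = -4/7 + (87*(-32 + 92))/7 = -4/7 + (87*60)/7 = -4/7 + (1/7)*5220 = -4/7 + 5220/7 = 5216/7 ≈ 745.14)
-47189/(-12409) + L/(-19775) = -47189/(-12409) + (5216/7)/(-19775) = -47189*(-1/12409) + (5216/7)*(-1/19775) = 47189/12409 - 5216/138425 = 6467411981/1717715825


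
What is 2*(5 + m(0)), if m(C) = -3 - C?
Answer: 4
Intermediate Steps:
2*(5 + m(0)) = 2*(5 + (-3 - 1*0)) = 2*(5 + (-3 + 0)) = 2*(5 - 3) = 2*2 = 4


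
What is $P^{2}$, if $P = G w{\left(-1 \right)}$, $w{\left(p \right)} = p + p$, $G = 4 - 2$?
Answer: $16$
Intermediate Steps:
$G = 2$
$w{\left(p \right)} = 2 p$
$P = -4$ ($P = 2 \cdot 2 \left(-1\right) = 2 \left(-2\right) = -4$)
$P^{2} = \left(-4\right)^{2} = 16$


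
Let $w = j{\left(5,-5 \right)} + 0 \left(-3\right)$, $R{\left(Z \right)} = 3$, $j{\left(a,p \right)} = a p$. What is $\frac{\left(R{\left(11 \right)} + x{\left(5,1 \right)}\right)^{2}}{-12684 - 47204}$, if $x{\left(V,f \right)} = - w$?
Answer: $- \frac{49}{3743} \approx -0.013091$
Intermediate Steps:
$w = -25$ ($w = 5 \left(-5\right) + 0 \left(-3\right) = -25 + 0 = -25$)
$x{\left(V,f \right)} = 25$ ($x{\left(V,f \right)} = \left(-1\right) \left(-25\right) = 25$)
$\frac{\left(R{\left(11 \right)} + x{\left(5,1 \right)}\right)^{2}}{-12684 - 47204} = \frac{\left(3 + 25\right)^{2}}{-12684 - 47204} = \frac{28^{2}}{-59888} = 784 \left(- \frac{1}{59888}\right) = - \frac{49}{3743}$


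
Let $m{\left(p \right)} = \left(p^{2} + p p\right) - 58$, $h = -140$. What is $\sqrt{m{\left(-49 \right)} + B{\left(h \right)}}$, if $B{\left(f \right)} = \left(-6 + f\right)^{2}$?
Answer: $2 \sqrt{6515} \approx 161.43$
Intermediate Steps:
$m{\left(p \right)} = -58 + 2 p^{2}$ ($m{\left(p \right)} = \left(p^{2} + p^{2}\right) - 58 = 2 p^{2} - 58 = -58 + 2 p^{2}$)
$\sqrt{m{\left(-49 \right)} + B{\left(h \right)}} = \sqrt{\left(-58 + 2 \left(-49\right)^{2}\right) + \left(-6 - 140\right)^{2}} = \sqrt{\left(-58 + 2 \cdot 2401\right) + \left(-146\right)^{2}} = \sqrt{\left(-58 + 4802\right) + 21316} = \sqrt{4744 + 21316} = \sqrt{26060} = 2 \sqrt{6515}$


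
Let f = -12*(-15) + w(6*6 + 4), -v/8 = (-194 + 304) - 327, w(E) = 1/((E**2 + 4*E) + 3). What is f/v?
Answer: 317341/3060568 ≈ 0.10369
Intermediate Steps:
w(E) = 1/(3 + E**2 + 4*E)
v = 1736 (v = -8*((-194 + 304) - 327) = -8*(110 - 327) = -8*(-217) = 1736)
f = 317341/1763 (f = -12*(-15) + 1/(3 + (6*6 + 4)**2 + 4*(6*6 + 4)) = 180 + 1/(3 + (36 + 4)**2 + 4*(36 + 4)) = 180 + 1/(3 + 40**2 + 4*40) = 180 + 1/(3 + 1600 + 160) = 180 + 1/1763 = 317341/1763 ≈ 180.00)
f/v = (317341/1763)/1736 = (317341/1763)*(1/1736) = 317341/3060568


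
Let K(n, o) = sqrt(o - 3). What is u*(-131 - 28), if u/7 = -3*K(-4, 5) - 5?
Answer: 5565 + 3339*sqrt(2) ≈ 10287.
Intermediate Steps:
K(n, o) = sqrt(-3 + o)
u = -35 - 21*sqrt(2) (u = 7*(-3*sqrt(-3 + 5) - 5) = 7*(-3*sqrt(2) - 5) = 7*(-5 - 3*sqrt(2)) = -35 - 21*sqrt(2) ≈ -64.698)
u*(-131 - 28) = (-35 - 21*sqrt(2))*(-131 - 28) = (-35 - 21*sqrt(2))*(-159) = 5565 + 3339*sqrt(2)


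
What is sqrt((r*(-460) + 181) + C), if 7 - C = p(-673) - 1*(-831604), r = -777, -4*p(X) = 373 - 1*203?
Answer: 3*I*sqrt(210646)/2 ≈ 688.44*I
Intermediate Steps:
p(X) = -85/2 (p(X) = -(373 - 1*203)/4 = -(373 - 203)/4 = -1/4*170 = -85/2)
C = -1663109/2 (C = 7 - (-85/2 - 1*(-831604)) = 7 - (-85/2 + 831604) = 7 - 1*1663123/2 = 7 - 1663123/2 = -1663109/2 ≈ -8.3155e+5)
sqrt((r*(-460) + 181) + C) = sqrt((-777*(-460) + 181) - 1663109/2) = sqrt((357420 + 181) - 1663109/2) = sqrt(357601 - 1663109/2) = sqrt(-947907/2) = 3*I*sqrt(210646)/2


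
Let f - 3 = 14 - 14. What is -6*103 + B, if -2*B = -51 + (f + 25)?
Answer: -1213/2 ≈ -606.50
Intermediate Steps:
f = 3 (f = 3 + (14 - 14) = 3 + 0 = 3)
B = 23/2 (B = -(-51 + (3 + 25))/2 = -(-51 + 28)/2 = -½*(-23) = 23/2 ≈ 11.500)
-6*103 + B = -6*103 + 23/2 = -618 + 23/2 = -1213/2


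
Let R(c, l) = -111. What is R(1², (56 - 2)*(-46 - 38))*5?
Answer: -555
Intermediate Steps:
R(1², (56 - 2)*(-46 - 38))*5 = -111*5 = -555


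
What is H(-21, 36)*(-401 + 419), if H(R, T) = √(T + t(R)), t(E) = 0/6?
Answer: 108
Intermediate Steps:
t(E) = 0 (t(E) = 0*(⅙) = 0)
H(R, T) = √T (H(R, T) = √(T + 0) = √T)
H(-21, 36)*(-401 + 419) = √36*(-401 + 419) = 6*18 = 108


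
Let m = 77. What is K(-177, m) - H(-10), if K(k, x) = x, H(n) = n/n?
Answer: 76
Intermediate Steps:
H(n) = 1
K(-177, m) - H(-10) = 77 - 1*1 = 77 - 1 = 76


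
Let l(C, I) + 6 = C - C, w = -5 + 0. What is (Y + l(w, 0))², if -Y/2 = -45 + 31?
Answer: 484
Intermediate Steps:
w = -5
l(C, I) = -6 (l(C, I) = -6 + (C - C) = -6 + 0 = -6)
Y = 28 (Y = -2*(-45 + 31) = -2*(-14) = 28)
(Y + l(w, 0))² = (28 - 6)² = 22² = 484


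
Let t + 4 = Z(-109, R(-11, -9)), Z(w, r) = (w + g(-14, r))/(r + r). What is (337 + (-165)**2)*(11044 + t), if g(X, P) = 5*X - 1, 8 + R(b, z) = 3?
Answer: 304780596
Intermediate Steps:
R(b, z) = -5 (R(b, z) = -8 + 3 = -5)
g(X, P) = -1 + 5*X
Z(w, r) = (-71 + w)/(2*r) (Z(w, r) = (w + (-1 + 5*(-14)))/(r + r) = (w + (-1 - 70))/((2*r)) = (w - 71)*(1/(2*r)) = (-71 + w)*(1/(2*r)) = (-71 + w)/(2*r))
t = 14 (t = -4 + (1/2)*(-71 - 109)/(-5) = -4 + (1/2)*(-1/5)*(-180) = -4 + 18 = 14)
(337 + (-165)**2)*(11044 + t) = (337 + (-165)**2)*(11044 + 14) = (337 + 27225)*11058 = 27562*11058 = 304780596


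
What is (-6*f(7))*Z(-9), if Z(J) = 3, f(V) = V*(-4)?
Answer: 504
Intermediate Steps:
f(V) = -4*V
(-6*f(7))*Z(-9) = -(-24)*7*3 = -6*(-28)*3 = 168*3 = 504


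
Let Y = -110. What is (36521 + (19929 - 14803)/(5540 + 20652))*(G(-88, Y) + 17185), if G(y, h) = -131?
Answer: 4078307024133/6548 ≈ 6.2283e+8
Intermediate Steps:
(36521 + (19929 - 14803)/(5540 + 20652))*(G(-88, Y) + 17185) = (36521 + (19929 - 14803)/(5540 + 20652))*(-131 + 17185) = (36521 + 5126/26192)*17054 = (36521 + 5126*(1/26192))*17054 = (36521 + 2563/13096)*17054 = (478281579/13096)*17054 = 4078307024133/6548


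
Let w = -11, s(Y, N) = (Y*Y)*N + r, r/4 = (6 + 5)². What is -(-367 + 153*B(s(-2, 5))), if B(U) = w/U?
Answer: 20739/56 ≈ 370.34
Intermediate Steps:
r = 484 (r = 4*(6 + 5)² = 4*11² = 4*121 = 484)
s(Y, N) = 484 + N*Y² (s(Y, N) = (Y*Y)*N + 484 = Y²*N + 484 = N*Y² + 484 = 484 + N*Y²)
B(U) = -11/U
-(-367 + 153*B(s(-2, 5))) = -(-367 + 153*(-11/(484 + 5*(-2)²))) = -(-367 + 153*(-11/(484 + 5*4))) = -(-367 + 153*(-11/(484 + 20))) = -(-367 + 153*(-11/504)) = -(-367 - 187/56) = -1*(-20739/56) = 20739/56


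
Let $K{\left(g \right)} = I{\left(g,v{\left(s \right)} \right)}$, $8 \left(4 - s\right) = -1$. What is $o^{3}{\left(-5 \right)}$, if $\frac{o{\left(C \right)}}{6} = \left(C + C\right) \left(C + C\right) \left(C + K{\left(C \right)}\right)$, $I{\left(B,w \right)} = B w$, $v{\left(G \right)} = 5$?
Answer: $-5832000000000$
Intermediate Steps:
$s = \frac{33}{8}$ ($s = 4 - - \frac{1}{8} = 4 + \frac{1}{8} = \frac{33}{8} \approx 4.125$)
$K{\left(g \right)} = 5 g$ ($K{\left(g \right)} = g 5 = 5 g$)
$o{\left(C \right)} = 144 C^{3}$ ($o{\left(C \right)} = 6 \left(C + C\right) \left(C + C\right) \left(C + 5 C\right) = 6 \cdot 2 C 2 C 6 C = 6 \cdot 4 C^{2} \cdot 6 C = 6 \cdot 24 C^{3} = 144 C^{3}$)
$o^{3}{\left(-5 \right)} = \left(144 \left(-5\right)^{3}\right)^{3} = \left(144 \left(-125\right)\right)^{3} = \left(-18000\right)^{3} = -5832000000000$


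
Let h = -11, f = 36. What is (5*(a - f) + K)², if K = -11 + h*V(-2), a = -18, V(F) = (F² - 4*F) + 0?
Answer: 170569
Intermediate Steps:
V(F) = F² - 4*F
K = -143 (K = -11 - (-22)*(-4 - 2) = -11 - (-22)*(-6) = -11 - 11*12 = -11 - 132 = -143)
(5*(a - f) + K)² = (5*(-18 - 1*36) - 143)² = (5*(-18 - 36) - 143)² = (5*(-54) - 143)² = (-270 - 143)² = (-413)² = 170569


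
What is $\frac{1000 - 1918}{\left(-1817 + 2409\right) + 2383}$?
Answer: $- \frac{54}{175} \approx -0.30857$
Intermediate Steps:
$\frac{1000 - 1918}{\left(-1817 + 2409\right) + 2383} = - \frac{918}{592 + 2383} = - \frac{918}{2975} = \left(-918\right) \frac{1}{2975} = - \frac{54}{175}$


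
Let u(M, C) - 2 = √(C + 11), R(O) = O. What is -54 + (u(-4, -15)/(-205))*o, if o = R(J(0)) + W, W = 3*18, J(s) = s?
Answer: -11178/205 - 108*I/205 ≈ -54.527 - 0.52683*I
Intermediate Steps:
W = 54
u(M, C) = 2 + √(11 + C) (u(M, C) = 2 + √(C + 11) = 2 + √(11 + C))
o = 54 (o = 0 + 54 = 54)
-54 + (u(-4, -15)/(-205))*o = -54 + ((2 + √(11 - 15))/(-205))*54 = -54 + ((2 + √(-4))*(-1/205))*54 = -54 + ((2 + 2*I)*(-1/205))*54 = -54 + (-2/205 - 2*I/205)*54 = -54 + (-108/205 - 108*I/205) = -11178/205 - 108*I/205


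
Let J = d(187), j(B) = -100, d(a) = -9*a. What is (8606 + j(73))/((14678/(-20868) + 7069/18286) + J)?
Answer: -405727957686/80292579925 ≈ -5.0531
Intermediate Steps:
J = -1683 (J = -9*187 = -1683)
(8606 + j(73))/((14678/(-20868) + 7069/18286) + J) = (8606 - 100)/((14678/(-20868) + 7069/18286) - 1683) = 8506/((14678*(-1/20868) + 7069*(1/18286)) - 1683) = 8506/((-7339/10434 + 7069/18286) - 1683) = 8506/(-15110752/47699031 - 1683) = 8506/(-80292579925/47699031) = 8506*(-47699031/80292579925) = -405727957686/80292579925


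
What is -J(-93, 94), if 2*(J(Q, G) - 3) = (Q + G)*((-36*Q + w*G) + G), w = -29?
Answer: -361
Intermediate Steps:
J(Q, G) = 3 + (G + Q)*(-36*Q - 28*G)/2 (J(Q, G) = 3 + ((Q + G)*((-36*Q - 29*G) + G))/2 = 3 + ((G + Q)*(-36*Q - 28*G))/2 = 3 + (G + Q)*(-36*Q - 28*G)/2)
-J(-93, 94) = -(3 - 18*(-93)**2 - 14*94**2 - 32*94*(-93)) = -(3 - 18*8649 - 14*8836 + 279744) = -(3 - 155682 - 123704 + 279744) = -1*361 = -361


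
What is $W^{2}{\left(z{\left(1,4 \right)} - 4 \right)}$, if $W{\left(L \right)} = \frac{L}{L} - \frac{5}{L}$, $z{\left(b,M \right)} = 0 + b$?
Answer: $\frac{64}{9} \approx 7.1111$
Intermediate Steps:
$z{\left(b,M \right)} = b$
$W{\left(L \right)} = 1 - \frac{5}{L}$
$W^{2}{\left(z{\left(1,4 \right)} - 4 \right)} = \left(\frac{-5 + \left(1 - 4\right)}{1 - 4}\right)^{2} = \left(\frac{-5 - 3}{-3}\right)^{2} = \left(\left(- \frac{1}{3}\right) \left(-8\right)\right)^{2} = \left(\frac{8}{3}\right)^{2} = \frac{64}{9}$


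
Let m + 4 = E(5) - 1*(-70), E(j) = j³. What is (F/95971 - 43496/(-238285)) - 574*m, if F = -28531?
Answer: -2507162242401709/22868449735 ≈ -1.0963e+5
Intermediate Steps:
m = 191 (m = -4 + (5³ - 1*(-70)) = -4 + (125 + 70) = -4 + 195 = 191)
(F/95971 - 43496/(-238285)) - 574*m = (-28531/95971 - 43496/(-238285)) - 574*191 = (-28531*1/95971 - 43496*(-1/238285)) - 109634 = (-28531/95971 + 43496/238285) - 109634 = -2624154719/22868449735 - 109634 = -2507162242401709/22868449735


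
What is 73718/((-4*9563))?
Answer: -36859/19126 ≈ -1.9272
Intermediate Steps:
73718/((-4*9563)) = 73718/(-38252) = 73718*(-1/38252) = -36859/19126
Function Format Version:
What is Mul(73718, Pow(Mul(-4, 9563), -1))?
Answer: Rational(-36859, 19126) ≈ -1.9272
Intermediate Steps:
Mul(73718, Pow(Mul(-4, 9563), -1)) = Mul(73718, Pow(-38252, -1)) = Mul(73718, Rational(-1, 38252)) = Rational(-36859, 19126)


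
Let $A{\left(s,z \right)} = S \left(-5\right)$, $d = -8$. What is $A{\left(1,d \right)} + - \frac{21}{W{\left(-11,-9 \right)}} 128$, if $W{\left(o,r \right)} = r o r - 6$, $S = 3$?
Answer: $- \frac{3589}{299} \approx -12.003$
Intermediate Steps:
$W{\left(o,r \right)} = -6 + o r^{2}$ ($W{\left(o,r \right)} = o r r - 6 = o r^{2} - 6 = -6 + o r^{2}$)
$A{\left(s,z \right)} = -15$ ($A{\left(s,z \right)} = 3 \left(-5\right) = -15$)
$A{\left(1,d \right)} + - \frac{21}{W{\left(-11,-9 \right)}} 128 = -15 + - \frac{21}{-6 - 11 \left(-9\right)^{2}} \cdot 128 = -15 + - \frac{21}{-6 - 891} \cdot 128 = -15 + - \frac{21}{-897} \cdot 128 = -15 + \left(-21\right) \left(- \frac{1}{897}\right) 128 = -15 + \frac{7}{299} \cdot 128 = -15 + \frac{896}{299} = - \frac{3589}{299}$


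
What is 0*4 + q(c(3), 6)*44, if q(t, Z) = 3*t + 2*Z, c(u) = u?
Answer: 924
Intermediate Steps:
q(t, Z) = 2*Z + 3*t
0*4 + q(c(3), 6)*44 = 0*4 + (2*6 + 3*3)*44 = 0 + (12 + 9)*44 = 0 + 21*44 = 0 + 924 = 924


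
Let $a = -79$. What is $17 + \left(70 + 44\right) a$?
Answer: $-8989$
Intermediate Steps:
$17 + \left(70 + 44\right) a = 17 + \left(70 + 44\right) \left(-79\right) = 17 + 114 \left(-79\right) = 17 - 9006 = -8989$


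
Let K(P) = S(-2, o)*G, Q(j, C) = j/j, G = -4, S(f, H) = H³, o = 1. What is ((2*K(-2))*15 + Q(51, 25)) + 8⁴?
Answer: 3977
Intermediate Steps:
Q(j, C) = 1
K(P) = -4 (K(P) = 1³*(-4) = 1*(-4) = -4)
((2*K(-2))*15 + Q(51, 25)) + 8⁴ = ((2*(-4))*15 + 1) + 8⁴ = (-8*15 + 1) + 4096 = (-120 + 1) + 4096 = -119 + 4096 = 3977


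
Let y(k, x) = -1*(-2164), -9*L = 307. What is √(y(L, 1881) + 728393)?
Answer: 3*√81173 ≈ 854.73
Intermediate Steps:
L = -307/9 (L = -⅑*307 = -307/9 ≈ -34.111)
y(k, x) = 2164
√(y(L, 1881) + 728393) = √(2164 + 728393) = √730557 = 3*√81173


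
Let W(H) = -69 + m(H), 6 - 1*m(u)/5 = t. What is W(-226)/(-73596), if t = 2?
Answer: 49/73596 ≈ 0.00066580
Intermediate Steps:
m(u) = 20 (m(u) = 30 - 5*2 = 30 - 10 = 20)
W(H) = -49 (W(H) = -69 + 20 = -49)
W(-226)/(-73596) = -49/(-73596) = -49*(-1/73596) = 49/73596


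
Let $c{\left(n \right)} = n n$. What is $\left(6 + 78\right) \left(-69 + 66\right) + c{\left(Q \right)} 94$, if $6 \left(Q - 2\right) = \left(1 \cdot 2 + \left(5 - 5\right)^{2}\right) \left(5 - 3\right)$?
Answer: $\frac{3748}{9} \approx 416.44$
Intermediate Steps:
$Q = \frac{8}{3}$ ($Q = 2 + \frac{\left(1 \cdot 2 + \left(5 - 5\right)^{2}\right) \left(5 - 3\right)}{6} = 2 + \frac{\left(2 + 0^{2}\right) 2}{6} = 2 + \frac{\left(2 + 0\right) 2}{6} = 2 + \frac{2 \cdot 2}{6} = 2 + \frac{1}{6} \cdot 4 = 2 + \frac{2}{3} = \frac{8}{3} \approx 2.6667$)
$c{\left(n \right)} = n^{2}$
$\left(6 + 78\right) \left(-69 + 66\right) + c{\left(Q \right)} 94 = \left(6 + 78\right) \left(-69 + 66\right) + \left(\frac{8}{3}\right)^{2} \cdot 94 = 84 \left(-3\right) + \frac{64}{9} \cdot 94 = -252 + \frac{6016}{9} = \frac{3748}{9}$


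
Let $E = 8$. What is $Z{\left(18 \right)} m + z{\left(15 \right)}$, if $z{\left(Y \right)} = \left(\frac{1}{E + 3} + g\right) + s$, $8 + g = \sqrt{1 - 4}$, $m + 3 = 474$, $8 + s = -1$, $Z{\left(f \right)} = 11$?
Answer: $\frac{56805}{11} + i \sqrt{3} \approx 5164.1 + 1.732 i$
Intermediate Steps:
$s = -9$ ($s = -8 - 1 = -9$)
$m = 471$ ($m = -3 + 474 = 471$)
$g = -8 + i \sqrt{3}$ ($g = -8 + \sqrt{1 - 4} = -8 + \sqrt{-3} = -8 + i \sqrt{3} \approx -8.0 + 1.732 i$)
$z{\left(Y \right)} = - \frac{186}{11} + i \sqrt{3}$ ($z{\left(Y \right)} = \left(\frac{1}{8 + 3} - \left(8 - i \sqrt{3}\right)\right) - 9 = \left(\frac{1}{11} - \left(8 - i \sqrt{3}\right)\right) - 9 = \left(- \frac{87}{11} + i \sqrt{3}\right) - 9 = - \frac{186}{11} + i \sqrt{3}$)
$Z{\left(18 \right)} m + z{\left(15 \right)} = 11 \cdot 471 - \left(\frac{186}{11} - i \sqrt{3}\right) = 5181 - \left(\frac{186}{11} - i \sqrt{3}\right) = \frac{56805}{11} + i \sqrt{3}$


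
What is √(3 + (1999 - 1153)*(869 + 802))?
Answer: √1413669 ≈ 1189.0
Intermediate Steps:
√(3 + (1999 - 1153)*(869 + 802)) = √(3 + 846*1671) = √(3 + 1413666) = √1413669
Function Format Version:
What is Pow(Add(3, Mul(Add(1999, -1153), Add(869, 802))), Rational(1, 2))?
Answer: Pow(1413669, Rational(1, 2)) ≈ 1189.0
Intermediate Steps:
Pow(Add(3, Mul(Add(1999, -1153), Add(869, 802))), Rational(1, 2)) = Pow(Add(3, Mul(846, 1671)), Rational(1, 2)) = Pow(Add(3, 1413666), Rational(1, 2)) = Pow(1413669, Rational(1, 2))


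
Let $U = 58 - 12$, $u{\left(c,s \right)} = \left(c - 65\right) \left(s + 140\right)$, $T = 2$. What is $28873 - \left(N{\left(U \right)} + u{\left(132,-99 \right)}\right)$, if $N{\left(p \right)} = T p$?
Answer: $26034$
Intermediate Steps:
$u{\left(c,s \right)} = \left(-65 + c\right) \left(140 + s\right)$
$U = 46$
$N{\left(p \right)} = 2 p$
$28873 - \left(N{\left(U \right)} + u{\left(132,-99 \right)}\right) = 28873 - \left(2 \cdot 46 + \left(-9100 - -6435 + 140 \cdot 132 + 132 \left(-99\right)\right)\right) = 28873 - \left(92 + \left(-9100 + 6435 + 18480 - 13068\right)\right) = 28873 - \left(92 + 2747\right) = 28873 - 2839 = 26034$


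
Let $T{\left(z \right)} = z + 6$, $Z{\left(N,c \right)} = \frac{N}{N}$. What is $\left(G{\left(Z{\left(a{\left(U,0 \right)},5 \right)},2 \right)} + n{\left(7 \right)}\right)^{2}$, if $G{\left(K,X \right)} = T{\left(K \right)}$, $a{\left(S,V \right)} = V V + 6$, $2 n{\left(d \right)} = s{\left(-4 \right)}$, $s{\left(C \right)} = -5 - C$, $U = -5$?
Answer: $\frac{169}{4} \approx 42.25$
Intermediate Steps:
$n{\left(d \right)} = - \frac{1}{2}$ ($n{\left(d \right)} = \frac{-5 - -4}{2} = \frac{-5 + 4}{2} = \frac{1}{2} \left(-1\right) = - \frac{1}{2}$)
$a{\left(S,V \right)} = 6 + V^{2}$ ($a{\left(S,V \right)} = V^{2} + 6 = 6 + V^{2}$)
$Z{\left(N,c \right)} = 1$
$T{\left(z \right)} = 6 + z$
$G{\left(K,X \right)} = 6 + K$
$\left(G{\left(Z{\left(a{\left(U,0 \right)},5 \right)},2 \right)} + n{\left(7 \right)}\right)^{2} = \left(\left(6 + 1\right) - \frac{1}{2}\right)^{2} = \left(7 - \frac{1}{2}\right)^{2} = \left(\frac{13}{2}\right)^{2} = \frac{169}{4}$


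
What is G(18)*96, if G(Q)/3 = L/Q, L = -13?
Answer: -208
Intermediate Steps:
G(Q) = -39/Q (G(Q) = 3*(-13/Q) = -39/Q)
G(18)*96 = -39/18*96 = -39*1/18*96 = -13/6*96 = -208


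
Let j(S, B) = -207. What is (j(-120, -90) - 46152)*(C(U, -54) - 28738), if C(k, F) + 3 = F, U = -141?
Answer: 1334907405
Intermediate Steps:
C(k, F) = -3 + F
(j(-120, -90) - 46152)*(C(U, -54) - 28738) = (-207 - 46152)*((-3 - 54) - 28738) = -46359*(-57 - 28738) = -46359*(-28795) = 1334907405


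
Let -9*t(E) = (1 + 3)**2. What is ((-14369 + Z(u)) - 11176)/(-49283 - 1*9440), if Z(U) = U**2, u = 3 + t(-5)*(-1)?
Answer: 295328/679509 ≈ 0.43462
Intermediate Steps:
t(E) = -16/9 (t(E) = -(1 + 3)**2/9 = -1/9*4**2 = -1/9*16 = -16/9)
u = 43/9 (u = 3 - 16/9*(-1) = 3 + 16/9 = 43/9 ≈ 4.7778)
((-14369 + Z(u)) - 11176)/(-49283 - 1*9440) = ((-14369 + (43/9)**2) - 11176)/(-49283 - 1*9440) = ((-14369 + 1849/81) - 11176)/(-49283 - 9440) = (-1162040/81 - 11176)/(-58723) = -2067296/81*(-1/58723) = 295328/679509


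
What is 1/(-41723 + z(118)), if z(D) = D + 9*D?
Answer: -1/40543 ≈ -2.4665e-5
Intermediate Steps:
z(D) = 10*D
1/(-41723 + z(118)) = 1/(-41723 + 10*118) = 1/(-41723 + 1180) = 1/(-40543) = -1/40543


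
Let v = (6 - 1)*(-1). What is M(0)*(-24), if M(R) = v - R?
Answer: 120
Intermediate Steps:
v = -5 (v = 5*(-1) = -5)
M(R) = -5 - R
M(0)*(-24) = (-5 - 1*0)*(-24) = (-5 + 0)*(-24) = -5*(-24) = 120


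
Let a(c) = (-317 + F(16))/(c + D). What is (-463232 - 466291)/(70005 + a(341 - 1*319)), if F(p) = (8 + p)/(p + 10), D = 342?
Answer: -89765364/6760399 ≈ -13.278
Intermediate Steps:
F(p) = (8 + p)/(10 + p)
a(c) = -4109/(13*(342 + c)) (a(c) = (-317 + (8 + 16)/(10 + 16))/(c + 342) = (-317 + 24/26)/(342 + c) = (-317 + (1/26)*24)/(342 + c) = (-317 + 12/13)/(342 + c) = -4109/(13*(342 + c)))
(-463232 - 466291)/(70005 + a(341 - 1*319)) = (-463232 - 466291)/(70005 - 4109/(4446 + 13*(341 - 1*319))) = -929523/(70005 - 4109/(4446 + 13*(341 - 319))) = -929523/(70005 - 4109/(4446 + 13*22)) = -929523/(70005 - 4109/(4446 + 286)) = -929523/(70005 - 4109/4732) = -929523/(70005 - 4109*1/4732) = -929523/(70005 - 587/676) = -929523/47322793/676 = -929523*676/47322793 = -89765364/6760399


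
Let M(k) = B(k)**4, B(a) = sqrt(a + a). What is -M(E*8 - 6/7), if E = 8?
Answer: -781456/49 ≈ -15948.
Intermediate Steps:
B(a) = sqrt(2)*sqrt(a) (B(a) = sqrt(2*a) = sqrt(2)*sqrt(a))
M(k) = 4*k**2 (M(k) = (sqrt(2)*sqrt(k))**4 = 4*k**2)
-M(E*8 - 6/7) = -4*(8*8 - 6/7)**2 = -4*(64 - 6*1/7)**2 = -4*(64 - 6/7)**2 = -4*(442/7)**2 = -4*195364/49 = -1*781456/49 = -781456/49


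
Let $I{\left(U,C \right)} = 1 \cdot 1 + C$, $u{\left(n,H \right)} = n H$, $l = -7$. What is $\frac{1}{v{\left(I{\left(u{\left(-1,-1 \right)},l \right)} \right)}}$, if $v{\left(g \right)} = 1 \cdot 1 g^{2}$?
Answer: $\frac{1}{36} \approx 0.027778$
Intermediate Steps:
$u{\left(n,H \right)} = H n$
$I{\left(U,C \right)} = 1 + C$
$v{\left(g \right)} = g^{2}$ ($v{\left(g \right)} = 1 g^{2} = g^{2}$)
$\frac{1}{v{\left(I{\left(u{\left(-1,-1 \right)},l \right)} \right)}} = \frac{1}{\left(1 - 7\right)^{2}} = \frac{1}{\left(-6\right)^{2}} = \frac{1}{36}$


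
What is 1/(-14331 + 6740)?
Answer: -1/7591 ≈ -0.00013173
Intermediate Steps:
1/(-14331 + 6740) = 1/(-7591) = -1/7591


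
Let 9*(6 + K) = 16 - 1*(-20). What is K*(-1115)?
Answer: 2230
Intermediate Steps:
K = -2 (K = -6 + (16 - 1*(-20))/9 = -6 + (16 + 20)/9 = -6 + (1/9)*36 = -6 + 4 = -2)
K*(-1115) = -2*(-1115) = 2230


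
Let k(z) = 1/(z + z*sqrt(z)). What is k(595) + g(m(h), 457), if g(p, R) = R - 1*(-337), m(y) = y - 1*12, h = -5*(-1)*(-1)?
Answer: 280623419/353430 + sqrt(595)/353430 ≈ 794.00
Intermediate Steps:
k(z) = 1/(z + z**(3/2))
h = -5 (h = 5*(-1) = -5)
m(y) = -12 + y (m(y) = y - 12 = -12 + y)
g(p, R) = 337 + R (g(p, R) = R + 337 = 337 + R)
k(595) + g(m(h), 457) = 1/(595 + 595**(3/2)) + (337 + 457) = 1/(595 + 595*sqrt(595)) + 794 = 794 + 1/(595 + 595*sqrt(595))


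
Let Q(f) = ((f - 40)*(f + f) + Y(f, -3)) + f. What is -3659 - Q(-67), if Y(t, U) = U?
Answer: -17927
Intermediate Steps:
Q(f) = -3 + f + 2*f*(-40 + f) (Q(f) = ((f - 40)*(f + f) - 3) + f = ((-40 + f)*(2*f) - 3) + f = (2*f*(-40 + f) - 3) + f = (-3 + 2*f*(-40 + f)) + f = -3 + f + 2*f*(-40 + f))
-3659 - Q(-67) = -3659 - (-3 - 79*(-67) + 2*(-67)**2) = -3659 - (-3 + 5293 + 2*4489) = -3659 - (-3 + 5293 + 8978) = -3659 - 1*14268 = -3659 - 14268 = -17927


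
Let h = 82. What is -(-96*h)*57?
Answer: 448704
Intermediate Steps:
-(-96*h)*57 = -(-96*82)*57 = -(-7872)*57 = -1*(-448704) = 448704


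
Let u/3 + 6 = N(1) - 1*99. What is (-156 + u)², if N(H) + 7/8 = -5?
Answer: 15280281/64 ≈ 2.3875e+5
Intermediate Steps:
N(H) = -47/8 (N(H) = -7/8 - 5 = -47/8)
u = -2661/8 (u = -18 + 3*(-47/8 - 1*99) = -18 + 3*(-47/8 - 99) = -18 + 3*(-839/8) = -18 - 2517/8 = -2661/8 ≈ -332.63)
(-156 + u)² = (-156 - 2661/8)² = (-3909/8)² = 15280281/64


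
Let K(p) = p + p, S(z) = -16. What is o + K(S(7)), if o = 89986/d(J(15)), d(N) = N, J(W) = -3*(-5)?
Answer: 89506/15 ≈ 5967.1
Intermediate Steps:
K(p) = 2*p
J(W) = 15
o = 89986/15 ≈ 5999.1
o + K(S(7)) = 89986/15 + 2*(-16) = 89986/15 - 32 = 89506/15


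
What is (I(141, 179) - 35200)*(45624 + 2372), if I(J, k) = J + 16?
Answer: -1681923828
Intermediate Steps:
I(J, k) = 16 + J
(I(141, 179) - 35200)*(45624 + 2372) = ((16 + 141) - 35200)*(45624 + 2372) = (157 - 35200)*47996 = -35043*47996 = -1681923828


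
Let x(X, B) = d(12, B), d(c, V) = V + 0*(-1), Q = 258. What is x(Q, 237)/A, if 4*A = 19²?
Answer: 948/361 ≈ 2.6260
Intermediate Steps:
d(c, V) = V (d(c, V) = V + 0 = V)
x(X, B) = B
A = 361/4 (A = (¼)*19² = (¼)*361 = 361/4 ≈ 90.250)
x(Q, 237)/A = 237/(361/4) = 237*(4/361) = 948/361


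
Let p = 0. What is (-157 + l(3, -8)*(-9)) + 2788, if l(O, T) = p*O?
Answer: 2631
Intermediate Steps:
l(O, T) = 0 (l(O, T) = 0*O = 0)
(-157 + l(3, -8)*(-9)) + 2788 = (-157 + 0*(-9)) + 2788 = (-157 + 0) + 2788 = -157 + 2788 = 2631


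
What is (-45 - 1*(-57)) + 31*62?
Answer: 1934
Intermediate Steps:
(-45 - 1*(-57)) + 31*62 = (-45 + 57) + 1922 = 12 + 1922 = 1934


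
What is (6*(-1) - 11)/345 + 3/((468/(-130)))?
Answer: -203/230 ≈ -0.88261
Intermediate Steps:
(6*(-1) - 11)/345 + 3/((468/(-130))) = (-6 - 11)*(1/345) + 3/((468*(-1/130))) = -17*1/345 + 3/(-18/5) = -17/345 + 3*(-5/18) = -17/345 - 5/6 = -203/230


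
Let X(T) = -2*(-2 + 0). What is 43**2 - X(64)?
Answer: 1845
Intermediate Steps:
X(T) = 4 (X(T) = -2*(-2) = 4)
43**2 - X(64) = 43**2 - 1*4 = 1849 - 4 = 1845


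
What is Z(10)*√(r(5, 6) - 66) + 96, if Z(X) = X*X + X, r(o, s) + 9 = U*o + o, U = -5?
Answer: 96 + 110*I*√95 ≈ 96.0 + 1072.1*I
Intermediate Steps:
r(o, s) = -9 - 4*o (r(o, s) = -9 + (-5*o + o) = -9 - 4*o)
Z(X) = X + X² (Z(X) = X² + X = X + X²)
Z(10)*√(r(5, 6) - 66) + 96 = (10*(1 + 10))*√((-9 - 4*5) - 66) + 96 = (10*11)*√((-9 - 20) - 66) + 96 = 110*√(-29 - 66) + 96 = 110*√(-95) + 96 = 110*(I*√95) + 96 = 110*I*√95 + 96 = 96 + 110*I*√95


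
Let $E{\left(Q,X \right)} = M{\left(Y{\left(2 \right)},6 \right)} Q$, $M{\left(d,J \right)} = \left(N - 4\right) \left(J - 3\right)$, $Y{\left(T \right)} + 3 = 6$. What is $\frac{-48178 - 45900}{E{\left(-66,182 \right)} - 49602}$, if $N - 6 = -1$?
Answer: $\frac{47039}{24900} \approx 1.8891$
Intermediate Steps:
$N = 5$ ($N = 6 - 1 = 5$)
$Y{\left(T \right)} = 3$ ($Y{\left(T \right)} = -3 + 6 = 3$)
$M{\left(d,J \right)} = -3 + J$ ($M{\left(d,J \right)} = \left(5 - 4\right) \left(J - 3\right) = 1 \left(-3 + J\right) = -3 + J$)
$E{\left(Q,X \right)} = 3 Q$ ($E{\left(Q,X \right)} = \left(-3 + 6\right) Q = 3 Q$)
$\frac{-48178 - 45900}{E{\left(-66,182 \right)} - 49602} = \frac{-48178 - 45900}{3 \left(-66\right) - 49602} = - \frac{94078}{-198 - 49602} = - \frac{94078}{-49800} = \left(-94078\right) \left(- \frac{1}{49800}\right) = \frac{47039}{24900}$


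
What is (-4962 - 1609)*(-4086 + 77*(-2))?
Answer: 27861040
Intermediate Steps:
(-4962 - 1609)*(-4086 + 77*(-2)) = -6571*(-4086 - 154) = -6571*(-4240) = 27861040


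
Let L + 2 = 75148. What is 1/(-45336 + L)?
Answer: 1/29810 ≈ 3.3546e-5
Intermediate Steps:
L = 75146 (L = -2 + 75148 = 75146)
1/(-45336 + L) = 1/(-45336 + 75146) = 1/29810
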